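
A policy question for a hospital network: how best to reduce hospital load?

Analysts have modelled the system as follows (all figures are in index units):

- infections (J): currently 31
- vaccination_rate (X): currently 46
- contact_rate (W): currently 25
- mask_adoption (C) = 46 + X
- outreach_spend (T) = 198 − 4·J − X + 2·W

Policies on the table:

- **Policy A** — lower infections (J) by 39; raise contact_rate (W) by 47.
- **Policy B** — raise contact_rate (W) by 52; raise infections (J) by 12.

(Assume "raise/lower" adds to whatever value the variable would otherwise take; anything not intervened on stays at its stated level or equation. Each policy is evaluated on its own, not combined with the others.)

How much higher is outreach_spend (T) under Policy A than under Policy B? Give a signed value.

Policy A (J − 39, W + 47):
  J = 31 − 39 = -8
  X = 46
  W = 25 + 47 = 72
  T = 198 − 4·(-8) − 46 + 2·72 = 328
Policy B (W + 52, J + 12):
  J = 31 + 12 = 43
  X = 46
  W = 25 + 52 = 77
  T = 198 − 4·43 − 46 + 2·77 = 134
T: 328 − 134 = 194

194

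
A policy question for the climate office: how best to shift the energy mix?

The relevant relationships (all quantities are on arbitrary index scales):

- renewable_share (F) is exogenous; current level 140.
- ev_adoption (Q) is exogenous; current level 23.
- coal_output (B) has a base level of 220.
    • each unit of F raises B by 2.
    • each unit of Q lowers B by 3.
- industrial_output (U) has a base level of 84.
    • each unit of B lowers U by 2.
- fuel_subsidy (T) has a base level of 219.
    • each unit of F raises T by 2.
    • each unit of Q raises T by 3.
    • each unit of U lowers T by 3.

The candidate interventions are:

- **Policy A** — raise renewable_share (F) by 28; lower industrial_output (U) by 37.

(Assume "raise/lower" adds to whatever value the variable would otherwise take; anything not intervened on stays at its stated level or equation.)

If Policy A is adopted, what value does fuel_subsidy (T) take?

Policy A (F + 28, U − 37):
  F = 140 + 28 = 168
  Q = 23
  B = 220 + 2·168 − 3·23 = 487
  U = 84 − 2·487 (−37 from intervention) = -927
  T = 219 + 2·168 + 3·23 − 3·(-927) = 3405

3405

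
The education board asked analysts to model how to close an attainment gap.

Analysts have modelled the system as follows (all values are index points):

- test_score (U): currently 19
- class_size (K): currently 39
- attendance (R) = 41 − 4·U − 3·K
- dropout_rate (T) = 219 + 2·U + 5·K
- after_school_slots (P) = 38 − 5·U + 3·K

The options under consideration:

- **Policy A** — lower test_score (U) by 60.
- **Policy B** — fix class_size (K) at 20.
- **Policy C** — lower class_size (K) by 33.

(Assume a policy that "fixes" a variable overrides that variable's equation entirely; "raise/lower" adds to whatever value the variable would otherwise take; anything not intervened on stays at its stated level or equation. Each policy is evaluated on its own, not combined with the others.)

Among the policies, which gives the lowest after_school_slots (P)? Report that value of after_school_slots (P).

-39

Policy A (U − 60):
  U = 19 − 60 = -41
  K = 39
  P = 38 − 5·(-41) + 3·39 = 360
Policy B (K := 20):
  U = 19
  K = 20
  P = 38 − 5·19 + 3·20 = 3
Policy C (K − 33):
  U = 19
  K = 39 − 33 = 6
  P = 38 − 5·19 + 3·6 = -39
Comparing — Policy A: P=360, Policy B: P=3, Policy C: P=-39. Lowest is -39 (Policy C).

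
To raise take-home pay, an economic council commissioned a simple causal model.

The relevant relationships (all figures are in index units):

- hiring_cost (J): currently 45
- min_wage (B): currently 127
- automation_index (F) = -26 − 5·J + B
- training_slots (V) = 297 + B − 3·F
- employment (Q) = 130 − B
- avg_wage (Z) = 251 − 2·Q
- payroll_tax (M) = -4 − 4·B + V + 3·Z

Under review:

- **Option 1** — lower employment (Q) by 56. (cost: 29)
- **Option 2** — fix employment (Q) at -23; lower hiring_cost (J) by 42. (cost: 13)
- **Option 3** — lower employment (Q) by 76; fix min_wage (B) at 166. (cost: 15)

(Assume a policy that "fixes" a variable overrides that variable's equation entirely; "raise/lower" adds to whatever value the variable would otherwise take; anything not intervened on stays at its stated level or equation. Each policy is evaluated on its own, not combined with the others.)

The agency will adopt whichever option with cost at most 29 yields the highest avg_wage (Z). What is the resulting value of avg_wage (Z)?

Option 1 (Q − 56):
  B = 127
  Q = 130 − 127 (−56 from intervention) = -53
  Z = 251 − 2·(-53) = 357
Option 2 (Q := -23, J − 42):
  B = 127
  Q = -23
  Z = 251 − 2·(-23) = 297
Option 3 (Q − 76, B := 166):
  B = 166
  Q = 130 − 166 (−76 from intervention) = -112
  Z = 251 − 2·(-112) = 475
Comparing — Option 1: Z=357, Option 2: Z=297, Option 3: Z=475. Highest is 475 (Option 3).

475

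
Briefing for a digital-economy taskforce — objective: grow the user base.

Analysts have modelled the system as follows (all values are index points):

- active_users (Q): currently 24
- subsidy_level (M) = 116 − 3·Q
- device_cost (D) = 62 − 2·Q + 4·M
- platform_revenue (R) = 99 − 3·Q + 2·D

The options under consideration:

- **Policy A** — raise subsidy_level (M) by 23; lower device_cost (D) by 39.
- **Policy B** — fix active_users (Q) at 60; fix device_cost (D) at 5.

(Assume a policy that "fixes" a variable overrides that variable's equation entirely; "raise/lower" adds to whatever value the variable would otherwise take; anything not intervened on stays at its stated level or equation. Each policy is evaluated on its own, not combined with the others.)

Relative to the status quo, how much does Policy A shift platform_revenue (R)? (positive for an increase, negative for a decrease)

Baseline:
  Q = 24
  M = 116 − 3·24 = 44
  D = 62 − 2·24 + 4·44 = 190
  R = 99 − 3·24 + 2·190 = 407
Policy A (M + 23, D − 39):
  Q = 24
  M = 116 − 3·24 (+23 from intervention) = 67
  D = 62 − 2·24 + 4·67 (−39 from intervention) = 243
  R = 99 − 3·24 + 2·243 = 513
Change in R: 513 − 407 = 106

106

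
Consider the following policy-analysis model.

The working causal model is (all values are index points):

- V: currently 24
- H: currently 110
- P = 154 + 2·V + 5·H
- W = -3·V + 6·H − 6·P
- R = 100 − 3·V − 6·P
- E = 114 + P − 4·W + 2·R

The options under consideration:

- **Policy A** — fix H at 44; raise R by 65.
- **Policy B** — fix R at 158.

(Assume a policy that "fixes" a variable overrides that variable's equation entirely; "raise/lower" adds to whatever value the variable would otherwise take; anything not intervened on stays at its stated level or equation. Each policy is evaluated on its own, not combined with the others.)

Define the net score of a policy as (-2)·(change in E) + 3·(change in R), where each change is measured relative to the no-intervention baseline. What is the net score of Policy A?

11287

Baseline:
  V = 24
  H = 110
  P = 154 + 2·24 + 5·110 = 752
  W = 0 − 3·24 + 6·110 − 6·752 = -3924
  R = 100 − 3·24 − 6·752 = -4484
  E = 114 + 752 − 4·(-3924) + 2·(-4484) = 7594
Policy A (H := 44, R + 65):
  V = 24
  H = 44
  P = 154 + 2·24 + 5·44 = 422
  W = 0 − 3·24 + 6·44 − 6·422 = -2340
  R = 100 − 3·24 − 6·422 (+65 from intervention) = -2439
  E = 114 + 422 − 4·(-2340) + 2·(-2439) = 5018
ΔE = 5018 − 7594 = -2576; ΔR = -2439 − (-4484) = 2045
Score = (-2)·(-2576) + 3·2045 = 11287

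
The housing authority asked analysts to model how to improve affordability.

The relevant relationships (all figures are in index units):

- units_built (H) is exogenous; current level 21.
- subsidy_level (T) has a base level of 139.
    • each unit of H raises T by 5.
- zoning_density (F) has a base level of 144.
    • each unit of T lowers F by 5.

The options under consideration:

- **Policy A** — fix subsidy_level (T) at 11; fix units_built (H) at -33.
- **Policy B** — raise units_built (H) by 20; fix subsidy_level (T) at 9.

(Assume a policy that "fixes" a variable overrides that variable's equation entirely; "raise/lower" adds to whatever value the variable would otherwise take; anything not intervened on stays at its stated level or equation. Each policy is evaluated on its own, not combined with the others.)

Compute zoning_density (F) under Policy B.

Policy B (H + 20, T := 9):
  H = 21 + 20 = 41
  T = 9
  F = 144 − 5·9 = 99

99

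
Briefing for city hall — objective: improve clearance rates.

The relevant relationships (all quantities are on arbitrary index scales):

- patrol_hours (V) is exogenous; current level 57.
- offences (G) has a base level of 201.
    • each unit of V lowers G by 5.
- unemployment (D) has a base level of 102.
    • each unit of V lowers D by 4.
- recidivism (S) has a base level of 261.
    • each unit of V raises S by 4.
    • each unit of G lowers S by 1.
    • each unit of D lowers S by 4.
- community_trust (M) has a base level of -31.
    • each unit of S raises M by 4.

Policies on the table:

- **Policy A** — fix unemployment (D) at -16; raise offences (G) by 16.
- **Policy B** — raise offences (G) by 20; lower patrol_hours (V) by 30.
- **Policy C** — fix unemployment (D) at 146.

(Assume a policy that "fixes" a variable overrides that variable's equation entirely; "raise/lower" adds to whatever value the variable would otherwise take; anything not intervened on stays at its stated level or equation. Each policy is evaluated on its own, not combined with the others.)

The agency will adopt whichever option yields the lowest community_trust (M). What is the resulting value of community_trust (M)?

-75

Policy A (D := -16, G + 16):
  V = 57
  G = 201 − 5·57 (+16 from intervention) = -68
  D = -16
  S = 261 + 4·57 − (-68) − 4·(-16) = 621
  M = -31 + 4·621 = 2453
Policy B (G + 20, V − 30):
  V = 57 − 30 = 27
  G = 201 − 5·27 (+20 from intervention) = 86
  D = 102 − 4·27 = -6
  S = 261 + 4·27 − 86 − 4·(-6) = 307
  M = -31 + 4·307 = 1197
Policy C (D := 146):
  V = 57
  G = 201 − 5·57 = -84
  D = 146
  S = 261 + 4·57 − (-84) − 4·146 = -11
  M = -31 + 4·(-11) = -75
Comparing — Policy A: M=2453, Policy B: M=1197, Policy C: M=-75. Lowest is -75 (Policy C).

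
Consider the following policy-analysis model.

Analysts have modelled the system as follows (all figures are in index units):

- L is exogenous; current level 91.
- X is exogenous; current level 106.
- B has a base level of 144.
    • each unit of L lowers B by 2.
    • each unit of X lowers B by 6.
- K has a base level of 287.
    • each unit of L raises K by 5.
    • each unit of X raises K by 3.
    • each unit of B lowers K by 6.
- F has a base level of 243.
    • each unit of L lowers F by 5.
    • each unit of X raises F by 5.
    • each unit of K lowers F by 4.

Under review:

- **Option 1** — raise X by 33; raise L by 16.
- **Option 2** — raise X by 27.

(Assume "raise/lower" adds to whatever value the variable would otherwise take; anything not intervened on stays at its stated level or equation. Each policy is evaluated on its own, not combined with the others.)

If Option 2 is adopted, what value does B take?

Option 2 (X + 27):
  L = 91
  X = 106 + 27 = 133
  B = 144 − 2·91 − 6·133 = -836

-836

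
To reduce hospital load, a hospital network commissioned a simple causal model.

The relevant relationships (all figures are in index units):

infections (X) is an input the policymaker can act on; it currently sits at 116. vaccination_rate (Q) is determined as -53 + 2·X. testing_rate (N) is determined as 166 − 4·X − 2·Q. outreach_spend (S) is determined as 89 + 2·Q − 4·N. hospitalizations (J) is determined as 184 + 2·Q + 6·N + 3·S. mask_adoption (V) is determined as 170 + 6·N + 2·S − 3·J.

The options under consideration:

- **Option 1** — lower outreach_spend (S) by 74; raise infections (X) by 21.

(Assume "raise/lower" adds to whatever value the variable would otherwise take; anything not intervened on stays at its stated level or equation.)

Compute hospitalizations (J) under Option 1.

6941

Option 1 (S − 74, X + 21):
  X = 116 + 21 = 137
  Q = -53 + 2·137 = 221
  N = 166 − 4·137 − 2·221 = -824
  S = 89 + 2·221 − 4·(-824) (−74 from intervention) = 3753
  J = 184 + 2·221 + 6·(-824) + 3·3753 = 6941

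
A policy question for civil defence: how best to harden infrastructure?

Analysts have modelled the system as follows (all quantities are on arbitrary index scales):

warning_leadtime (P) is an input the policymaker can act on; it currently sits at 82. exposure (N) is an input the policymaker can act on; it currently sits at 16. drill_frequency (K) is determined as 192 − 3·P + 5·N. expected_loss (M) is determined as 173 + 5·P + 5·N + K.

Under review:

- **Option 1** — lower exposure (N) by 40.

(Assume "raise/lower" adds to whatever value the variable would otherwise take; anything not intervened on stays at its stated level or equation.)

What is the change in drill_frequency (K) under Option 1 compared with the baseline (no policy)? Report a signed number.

Baseline:
  P = 82
  N = 16
  K = 192 − 3·82 + 5·16 = 26
Option 1 (N − 40):
  P = 82
  N = 16 − 40 = -24
  K = 192 − 3·82 + 5·(-24) = -174
Change in K: -174 − 26 = -200

-200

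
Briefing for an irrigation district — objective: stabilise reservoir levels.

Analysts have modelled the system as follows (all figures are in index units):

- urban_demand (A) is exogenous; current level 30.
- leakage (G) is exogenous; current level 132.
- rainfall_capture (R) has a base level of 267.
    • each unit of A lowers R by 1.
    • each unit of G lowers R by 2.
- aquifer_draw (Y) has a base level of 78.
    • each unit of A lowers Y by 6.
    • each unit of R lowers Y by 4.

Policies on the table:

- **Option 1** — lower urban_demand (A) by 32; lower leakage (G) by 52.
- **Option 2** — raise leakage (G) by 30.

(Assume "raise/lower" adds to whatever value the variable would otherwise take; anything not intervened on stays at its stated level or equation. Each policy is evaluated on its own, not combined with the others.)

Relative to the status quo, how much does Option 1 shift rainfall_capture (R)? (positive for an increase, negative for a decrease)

136

Baseline:
  A = 30
  G = 132
  R = 267 − 30 − 2·132 = -27
Option 1 (A − 32, G − 52):
  A = 30 − 32 = -2
  G = 132 − 52 = 80
  R = 267 − (-2) − 2·80 = 109
Change in R: 109 − (-27) = 136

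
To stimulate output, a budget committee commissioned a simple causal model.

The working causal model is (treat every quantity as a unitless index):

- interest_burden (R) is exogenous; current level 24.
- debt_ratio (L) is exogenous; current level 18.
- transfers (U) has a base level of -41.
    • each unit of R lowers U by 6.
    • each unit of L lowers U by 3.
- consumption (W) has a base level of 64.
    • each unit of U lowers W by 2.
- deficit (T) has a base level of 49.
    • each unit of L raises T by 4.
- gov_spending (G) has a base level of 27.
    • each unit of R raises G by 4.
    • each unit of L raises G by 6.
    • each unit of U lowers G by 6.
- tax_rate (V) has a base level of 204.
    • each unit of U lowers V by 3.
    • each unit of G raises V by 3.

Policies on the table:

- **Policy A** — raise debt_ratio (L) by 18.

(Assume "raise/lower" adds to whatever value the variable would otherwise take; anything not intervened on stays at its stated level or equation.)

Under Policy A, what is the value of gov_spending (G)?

Policy A (L + 18):
  R = 24
  L = 18 + 18 = 36
  U = -41 − 6·24 − 3·36 = -293
  G = 27 + 4·24 + 6·36 − 6·(-293) = 2097

2097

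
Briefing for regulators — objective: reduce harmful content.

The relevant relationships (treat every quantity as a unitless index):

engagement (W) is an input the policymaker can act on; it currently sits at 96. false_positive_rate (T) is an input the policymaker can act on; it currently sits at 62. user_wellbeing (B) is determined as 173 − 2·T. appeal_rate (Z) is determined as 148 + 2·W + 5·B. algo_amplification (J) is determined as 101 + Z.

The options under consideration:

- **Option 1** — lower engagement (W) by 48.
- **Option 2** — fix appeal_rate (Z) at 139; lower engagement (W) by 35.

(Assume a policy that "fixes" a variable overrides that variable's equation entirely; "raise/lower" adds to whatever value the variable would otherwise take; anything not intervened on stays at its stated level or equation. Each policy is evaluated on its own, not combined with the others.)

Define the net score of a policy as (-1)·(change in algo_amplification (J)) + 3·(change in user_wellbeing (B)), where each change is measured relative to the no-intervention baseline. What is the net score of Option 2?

Baseline:
  W = 96
  T = 62
  B = 173 − 2·62 = 49
  Z = 148 + 2·96 + 5·49 = 585
  J = 101 + 585 = 686
Option 2 (Z := 139, W − 35):
  W = 96 − 35 = 61
  T = 62
  B = 173 − 2·62 = 49
  Z = 139
  J = 101 + 139 = 240
ΔJ = 240 − 686 = -446; ΔB = 49 − 49 = 0
Score = (-1)·(-446) + 3·0 = 446

446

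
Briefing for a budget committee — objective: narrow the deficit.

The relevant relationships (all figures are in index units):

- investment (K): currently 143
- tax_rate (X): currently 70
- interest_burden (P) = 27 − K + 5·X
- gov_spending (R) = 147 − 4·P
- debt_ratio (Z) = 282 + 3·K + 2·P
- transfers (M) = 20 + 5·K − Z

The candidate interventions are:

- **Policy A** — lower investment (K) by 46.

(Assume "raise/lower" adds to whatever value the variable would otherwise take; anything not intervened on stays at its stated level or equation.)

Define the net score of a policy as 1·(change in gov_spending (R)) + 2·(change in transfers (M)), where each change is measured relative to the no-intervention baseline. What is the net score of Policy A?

Baseline:
  K = 143
  X = 70
  P = 27 − 143 + 5·70 = 234
  R = 147 − 4·234 = -789
  Z = 282 + 3·143 + 2·234 = 1179
  M = 20 + 5·143 − 1179 = -444
Policy A (K − 46):
  K = 143 − 46 = 97
  X = 70
  P = 27 − 97 + 5·70 = 280
  R = 147 − 4·280 = -973
  Z = 282 + 3·97 + 2·280 = 1133
  M = 20 + 5·97 − 1133 = -628
ΔR = -973 − (-789) = -184; ΔM = -628 − (-444) = -184
Score = 1·(-184) + 2·(-184) = -552

-552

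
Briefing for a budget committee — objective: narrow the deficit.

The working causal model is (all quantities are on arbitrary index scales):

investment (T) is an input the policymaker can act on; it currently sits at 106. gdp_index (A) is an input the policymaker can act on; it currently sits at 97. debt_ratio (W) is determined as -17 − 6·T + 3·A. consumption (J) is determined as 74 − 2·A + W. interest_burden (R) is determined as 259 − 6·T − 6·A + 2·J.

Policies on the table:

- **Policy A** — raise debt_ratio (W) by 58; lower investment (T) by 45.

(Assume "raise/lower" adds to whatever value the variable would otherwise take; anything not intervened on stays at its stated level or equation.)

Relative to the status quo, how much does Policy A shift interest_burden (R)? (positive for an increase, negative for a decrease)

926

Baseline:
  T = 106
  A = 97
  W = -17 − 6·106 + 3·97 = -362
  J = 74 − 2·97 + (-362) = -482
  R = 259 − 6·106 − 6·97 + 2·(-482) = -1923
Policy A (W + 58, T − 45):
  T = 106 − 45 = 61
  A = 97
  W = -17 − 6·61 + 3·97 (+58 from intervention) = -34
  J = 74 − 2·97 + (-34) = -154
  R = 259 − 6·61 − 6·97 + 2·(-154) = -997
Change in R: -997 − (-1923) = 926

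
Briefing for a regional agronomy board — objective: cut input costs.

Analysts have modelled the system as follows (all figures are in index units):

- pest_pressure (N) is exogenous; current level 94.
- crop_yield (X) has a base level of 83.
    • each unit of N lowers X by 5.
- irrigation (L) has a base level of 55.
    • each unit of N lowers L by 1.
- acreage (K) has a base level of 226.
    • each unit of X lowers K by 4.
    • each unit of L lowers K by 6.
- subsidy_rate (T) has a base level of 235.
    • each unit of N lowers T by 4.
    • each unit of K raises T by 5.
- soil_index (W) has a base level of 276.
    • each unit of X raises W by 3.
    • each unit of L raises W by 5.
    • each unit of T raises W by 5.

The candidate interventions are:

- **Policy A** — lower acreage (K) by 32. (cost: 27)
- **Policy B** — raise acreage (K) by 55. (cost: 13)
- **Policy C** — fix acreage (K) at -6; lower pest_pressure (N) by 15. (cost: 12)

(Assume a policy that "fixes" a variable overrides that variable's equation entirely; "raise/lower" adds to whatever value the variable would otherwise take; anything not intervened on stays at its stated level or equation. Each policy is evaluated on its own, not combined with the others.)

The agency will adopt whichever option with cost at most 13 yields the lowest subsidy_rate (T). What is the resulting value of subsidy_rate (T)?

Policy B (K + 55):
  N = 94
  X = 83 − 5·94 = -387
  L = 55 − 94 = -39
  K = 226 − 4·(-387) − 6·(-39) (+55 from intervention) = 2063
  T = 235 − 4·94 + 5·2063 = 10174
Policy C (K := -6, N − 15):
  N = 94 − 15 = 79
  X = 83 − 5·79 = -312
  L = 55 − 79 = -24
  K = -6
  T = 235 − 4·79 + 5·(-6) = -111
Comparing — Policy B: T=10174, Policy C: T=-111. Lowest is -111 (Policy C).

-111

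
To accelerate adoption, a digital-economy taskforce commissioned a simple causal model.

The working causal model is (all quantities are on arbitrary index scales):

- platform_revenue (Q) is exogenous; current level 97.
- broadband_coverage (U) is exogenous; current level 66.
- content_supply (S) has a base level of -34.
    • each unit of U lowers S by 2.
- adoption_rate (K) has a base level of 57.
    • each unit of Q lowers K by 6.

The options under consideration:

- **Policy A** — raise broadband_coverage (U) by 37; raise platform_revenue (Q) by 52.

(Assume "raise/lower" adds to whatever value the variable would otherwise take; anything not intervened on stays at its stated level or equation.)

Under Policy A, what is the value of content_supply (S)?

-240

Policy A (U + 37, Q + 52):
  U = 66 + 37 = 103
  S = -34 − 2·103 = -240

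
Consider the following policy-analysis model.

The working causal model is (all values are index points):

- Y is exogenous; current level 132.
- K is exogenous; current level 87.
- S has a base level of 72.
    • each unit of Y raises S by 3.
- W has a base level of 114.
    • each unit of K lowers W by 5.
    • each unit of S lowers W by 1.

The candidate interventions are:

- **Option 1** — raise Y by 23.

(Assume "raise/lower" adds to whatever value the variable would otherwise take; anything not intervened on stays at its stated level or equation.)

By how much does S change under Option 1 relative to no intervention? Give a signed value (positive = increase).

Baseline:
  Y = 132
  S = 72 + 3·132 = 468
Option 1 (Y + 23):
  Y = 132 + 23 = 155
  S = 72 + 3·155 = 537
Change in S: 537 − 468 = 69

69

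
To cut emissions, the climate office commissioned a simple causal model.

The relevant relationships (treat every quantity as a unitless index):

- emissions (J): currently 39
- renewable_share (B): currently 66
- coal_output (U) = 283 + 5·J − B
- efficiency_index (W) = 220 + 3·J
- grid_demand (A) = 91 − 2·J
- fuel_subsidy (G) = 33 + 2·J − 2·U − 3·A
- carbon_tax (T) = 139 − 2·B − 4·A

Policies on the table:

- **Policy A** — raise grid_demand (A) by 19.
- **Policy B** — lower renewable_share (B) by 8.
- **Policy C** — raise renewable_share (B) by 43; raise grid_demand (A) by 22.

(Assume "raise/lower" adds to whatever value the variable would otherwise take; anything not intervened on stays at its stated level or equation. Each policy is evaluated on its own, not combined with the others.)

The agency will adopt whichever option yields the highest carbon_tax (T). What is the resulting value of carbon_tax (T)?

-29

Policy A (A + 19):
  J = 39
  B = 66
  A = 91 − 2·39 (+19 from intervention) = 32
  T = 139 − 2·66 − 4·32 = -121
Policy B (B − 8):
  J = 39
  B = 66 − 8 = 58
  A = 91 − 2·39 = 13
  T = 139 − 2·58 − 4·13 = -29
Policy C (B + 43, A + 22):
  J = 39
  B = 66 + 43 = 109
  A = 91 − 2·39 (+22 from intervention) = 35
  T = 139 − 2·109 − 4·35 = -219
Comparing — Policy A: T=-121, Policy B: T=-29, Policy C: T=-219. Highest is -29 (Policy B).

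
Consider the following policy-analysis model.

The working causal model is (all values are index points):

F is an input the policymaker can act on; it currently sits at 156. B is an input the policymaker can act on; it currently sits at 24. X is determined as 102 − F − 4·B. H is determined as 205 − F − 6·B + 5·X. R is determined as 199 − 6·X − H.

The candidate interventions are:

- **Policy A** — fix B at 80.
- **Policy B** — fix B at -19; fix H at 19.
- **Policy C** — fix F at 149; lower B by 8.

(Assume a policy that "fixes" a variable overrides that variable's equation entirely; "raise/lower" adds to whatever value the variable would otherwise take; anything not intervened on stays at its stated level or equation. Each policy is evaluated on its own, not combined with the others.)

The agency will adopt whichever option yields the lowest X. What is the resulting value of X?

-374

Policy A (B := 80):
  F = 156
  B = 80
  X = 102 − 156 − 4·80 = -374
Policy B (B := -19, H := 19):
  F = 156
  B = -19
  X = 102 − 156 − 4·(-19) = 22
Policy C (F := 149, B − 8):
  F = 149
  B = 24 − 8 = 16
  X = 102 − 149 − 4·16 = -111
Comparing — Policy A: X=-374, Policy B: X=22, Policy C: X=-111. Lowest is -374 (Policy A).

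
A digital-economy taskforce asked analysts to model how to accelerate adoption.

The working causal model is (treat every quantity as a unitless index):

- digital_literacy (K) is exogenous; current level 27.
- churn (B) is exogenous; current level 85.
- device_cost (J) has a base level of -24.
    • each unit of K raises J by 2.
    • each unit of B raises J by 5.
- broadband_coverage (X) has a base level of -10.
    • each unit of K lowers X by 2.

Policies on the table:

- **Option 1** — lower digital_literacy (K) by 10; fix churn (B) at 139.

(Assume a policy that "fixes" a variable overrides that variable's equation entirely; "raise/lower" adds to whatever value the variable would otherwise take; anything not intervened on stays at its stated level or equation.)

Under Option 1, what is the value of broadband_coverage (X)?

Option 1 (K − 10, B := 139):
  K = 27 − 10 = 17
  X = -10 − 2·17 = -44

-44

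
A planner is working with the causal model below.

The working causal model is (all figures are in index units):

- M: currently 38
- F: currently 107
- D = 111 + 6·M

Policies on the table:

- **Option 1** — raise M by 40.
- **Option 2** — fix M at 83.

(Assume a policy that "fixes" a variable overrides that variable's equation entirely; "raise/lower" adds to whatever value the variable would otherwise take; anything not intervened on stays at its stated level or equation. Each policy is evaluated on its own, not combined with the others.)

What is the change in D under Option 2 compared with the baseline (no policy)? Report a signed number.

Baseline:
  M = 38
  D = 111 + 6·38 = 339
Option 2 (M := 83):
  M = 83
  D = 111 + 6·83 = 609
Change in D: 609 − 339 = 270

270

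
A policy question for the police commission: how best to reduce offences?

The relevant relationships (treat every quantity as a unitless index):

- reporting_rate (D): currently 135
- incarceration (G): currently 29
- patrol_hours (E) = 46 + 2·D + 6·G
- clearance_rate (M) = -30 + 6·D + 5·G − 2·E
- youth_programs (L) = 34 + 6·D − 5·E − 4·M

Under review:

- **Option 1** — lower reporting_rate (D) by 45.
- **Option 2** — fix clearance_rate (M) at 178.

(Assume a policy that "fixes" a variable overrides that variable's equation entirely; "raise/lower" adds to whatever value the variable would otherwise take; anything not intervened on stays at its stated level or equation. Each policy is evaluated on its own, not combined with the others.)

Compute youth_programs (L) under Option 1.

Option 1 (D − 45):
  D = 135 − 45 = 90
  G = 29
  E = 46 + 2·90 + 6·29 = 400
  M = -30 + 6·90 + 5·29 − 2·400 = -145
  L = 34 + 6·90 − 5·400 − 4·(-145) = -846

-846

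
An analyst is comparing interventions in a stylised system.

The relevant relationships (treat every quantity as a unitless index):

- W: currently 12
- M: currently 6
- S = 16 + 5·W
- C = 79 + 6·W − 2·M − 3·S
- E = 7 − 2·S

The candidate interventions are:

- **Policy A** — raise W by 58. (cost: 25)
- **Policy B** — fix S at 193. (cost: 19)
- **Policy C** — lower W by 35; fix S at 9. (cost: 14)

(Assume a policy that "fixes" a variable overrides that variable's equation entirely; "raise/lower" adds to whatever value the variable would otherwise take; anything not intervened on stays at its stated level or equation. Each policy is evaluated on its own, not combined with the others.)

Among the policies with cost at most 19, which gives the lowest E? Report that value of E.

-379

Policy B (S := 193):
  W = 12
  S = 193
  E = 7 − 2·193 = -379
Policy C (W − 35, S := 9):
  W = 12 − 35 = -23
  S = 9
  E = 7 − 2·9 = -11
Comparing — Policy B: E=-379, Policy C: E=-11. Lowest is -379 (Policy B).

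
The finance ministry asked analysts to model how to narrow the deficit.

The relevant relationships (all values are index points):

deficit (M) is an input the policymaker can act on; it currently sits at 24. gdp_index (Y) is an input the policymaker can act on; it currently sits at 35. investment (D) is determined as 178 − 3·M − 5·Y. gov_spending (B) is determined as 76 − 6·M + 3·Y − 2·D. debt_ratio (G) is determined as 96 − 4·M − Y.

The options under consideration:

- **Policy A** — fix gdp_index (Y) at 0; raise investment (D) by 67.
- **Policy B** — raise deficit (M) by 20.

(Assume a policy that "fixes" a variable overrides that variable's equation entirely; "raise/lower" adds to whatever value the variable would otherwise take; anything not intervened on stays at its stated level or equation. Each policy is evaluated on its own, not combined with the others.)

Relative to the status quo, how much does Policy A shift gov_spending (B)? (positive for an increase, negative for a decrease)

-589

Baseline:
  M = 24
  Y = 35
  D = 178 − 3·24 − 5·35 = -69
  B = 76 − 6·24 + 3·35 − 2·(-69) = 175
Policy A (Y := 0, D + 67):
  M = 24
  Y = 0
  D = 178 − 3·24 − 5·0 (+67 from intervention) = 173
  B = 76 − 6·24 + 3·0 − 2·173 = -414
Change in B: -414 − 175 = -589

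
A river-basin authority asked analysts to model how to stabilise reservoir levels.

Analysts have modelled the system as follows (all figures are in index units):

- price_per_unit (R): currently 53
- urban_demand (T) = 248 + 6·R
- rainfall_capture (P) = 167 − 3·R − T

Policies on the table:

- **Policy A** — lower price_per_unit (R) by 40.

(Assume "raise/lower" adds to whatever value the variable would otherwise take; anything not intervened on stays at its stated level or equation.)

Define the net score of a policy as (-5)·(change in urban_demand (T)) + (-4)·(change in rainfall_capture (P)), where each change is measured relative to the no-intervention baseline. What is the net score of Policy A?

-240

Baseline:
  R = 53
  T = 248 + 6·53 = 566
  P = 167 − 3·53 − 566 = -558
Policy A (R − 40):
  R = 53 − 40 = 13
  T = 248 + 6·13 = 326
  P = 167 − 3·13 − 326 = -198
ΔT = 326 − 566 = -240; ΔP = -198 − (-558) = 360
Score = (-5)·(-240) + (-4)·360 = -240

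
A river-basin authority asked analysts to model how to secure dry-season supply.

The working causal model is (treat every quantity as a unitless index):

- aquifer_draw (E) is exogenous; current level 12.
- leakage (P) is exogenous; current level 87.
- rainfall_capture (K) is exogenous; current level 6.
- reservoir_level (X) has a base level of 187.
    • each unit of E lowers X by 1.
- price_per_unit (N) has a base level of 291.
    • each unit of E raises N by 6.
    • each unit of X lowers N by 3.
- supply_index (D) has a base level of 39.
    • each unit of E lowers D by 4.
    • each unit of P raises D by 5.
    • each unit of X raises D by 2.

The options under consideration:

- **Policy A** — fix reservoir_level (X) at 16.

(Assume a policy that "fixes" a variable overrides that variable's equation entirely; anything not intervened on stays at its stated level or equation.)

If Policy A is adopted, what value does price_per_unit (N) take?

315

Policy A (X := 16):
  E = 12
  X = 16
  N = 291 + 6·12 − 3·16 = 315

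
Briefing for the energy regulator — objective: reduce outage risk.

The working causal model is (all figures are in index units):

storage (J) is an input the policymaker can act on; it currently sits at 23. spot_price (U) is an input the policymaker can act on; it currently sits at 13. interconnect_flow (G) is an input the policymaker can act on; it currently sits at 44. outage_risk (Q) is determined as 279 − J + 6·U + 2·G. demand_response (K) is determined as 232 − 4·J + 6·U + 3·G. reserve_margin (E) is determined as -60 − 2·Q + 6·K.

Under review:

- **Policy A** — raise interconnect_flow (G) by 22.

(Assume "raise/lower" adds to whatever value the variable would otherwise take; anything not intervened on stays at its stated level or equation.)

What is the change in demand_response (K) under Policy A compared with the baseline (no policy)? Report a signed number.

66

Baseline:
  J = 23
  U = 13
  G = 44
  K = 232 − 4·23 + 6·13 + 3·44 = 350
Policy A (G + 22):
  J = 23
  U = 13
  G = 44 + 22 = 66
  K = 232 − 4·23 + 6·13 + 3·66 = 416
Change in K: 416 − 350 = 66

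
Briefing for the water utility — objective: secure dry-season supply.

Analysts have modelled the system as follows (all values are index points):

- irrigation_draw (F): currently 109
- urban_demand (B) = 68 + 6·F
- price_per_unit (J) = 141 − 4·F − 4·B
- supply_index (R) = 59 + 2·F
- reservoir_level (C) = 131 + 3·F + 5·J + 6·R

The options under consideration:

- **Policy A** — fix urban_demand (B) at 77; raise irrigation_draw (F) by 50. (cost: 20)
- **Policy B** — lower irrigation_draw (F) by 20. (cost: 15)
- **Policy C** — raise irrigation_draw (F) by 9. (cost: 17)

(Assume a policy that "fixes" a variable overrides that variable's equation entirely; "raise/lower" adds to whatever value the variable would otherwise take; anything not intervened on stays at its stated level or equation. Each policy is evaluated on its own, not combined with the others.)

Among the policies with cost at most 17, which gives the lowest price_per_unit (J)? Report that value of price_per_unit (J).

-3435

Policy B (F − 20):
  F = 109 − 20 = 89
  B = 68 + 6·89 = 602
  J = 141 − 4·89 − 4·602 = -2623
Policy C (F + 9):
  F = 109 + 9 = 118
  B = 68 + 6·118 = 776
  J = 141 − 4·118 − 4·776 = -3435
Comparing — Policy B: J=-2623, Policy C: J=-3435. Lowest is -3435 (Policy C).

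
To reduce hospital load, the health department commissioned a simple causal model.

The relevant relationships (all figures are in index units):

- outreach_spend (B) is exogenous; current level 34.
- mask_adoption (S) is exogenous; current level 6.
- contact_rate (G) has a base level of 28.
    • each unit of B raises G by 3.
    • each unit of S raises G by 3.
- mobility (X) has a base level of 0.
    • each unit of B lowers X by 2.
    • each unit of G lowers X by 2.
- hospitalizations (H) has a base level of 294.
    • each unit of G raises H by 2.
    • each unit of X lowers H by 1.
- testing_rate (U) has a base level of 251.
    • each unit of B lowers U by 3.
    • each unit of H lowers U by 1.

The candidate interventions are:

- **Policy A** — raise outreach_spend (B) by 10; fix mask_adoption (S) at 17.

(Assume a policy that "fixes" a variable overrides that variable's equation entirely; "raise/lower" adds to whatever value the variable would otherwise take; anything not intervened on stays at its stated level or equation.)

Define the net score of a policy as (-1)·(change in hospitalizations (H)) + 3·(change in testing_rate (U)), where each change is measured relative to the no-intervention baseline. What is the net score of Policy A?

Baseline:
  B = 34
  S = 6
  G = 28 + 3·34 + 3·6 = 148
  X = 0 − 2·34 − 2·148 = -364
  H = 294 + 2·148 − (-364) = 954
  U = 251 − 3·34 − 954 = -805
Policy A (B + 10, S := 17):
  B = 34 + 10 = 44
  S = 17
  G = 28 + 3·44 + 3·17 = 211
  X = 0 − 2·44 − 2·211 = -510
  H = 294 + 2·211 − (-510) = 1226
  U = 251 − 3·44 − 1226 = -1107
ΔH = 1226 − 954 = 272; ΔU = -1107 − (-805) = -302
Score = (-1)·272 + 3·(-302) = -1178

-1178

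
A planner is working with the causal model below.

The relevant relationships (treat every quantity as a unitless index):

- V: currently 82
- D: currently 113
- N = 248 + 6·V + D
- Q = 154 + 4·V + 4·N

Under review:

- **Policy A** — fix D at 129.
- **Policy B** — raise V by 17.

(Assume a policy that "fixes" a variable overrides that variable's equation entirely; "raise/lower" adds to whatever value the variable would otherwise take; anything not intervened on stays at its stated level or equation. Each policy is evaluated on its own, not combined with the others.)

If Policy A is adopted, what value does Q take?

Policy A (D := 129):
  V = 82
  D = 129
  N = 248 + 6·82 + 129 = 869
  Q = 154 + 4·82 + 4·869 = 3958

3958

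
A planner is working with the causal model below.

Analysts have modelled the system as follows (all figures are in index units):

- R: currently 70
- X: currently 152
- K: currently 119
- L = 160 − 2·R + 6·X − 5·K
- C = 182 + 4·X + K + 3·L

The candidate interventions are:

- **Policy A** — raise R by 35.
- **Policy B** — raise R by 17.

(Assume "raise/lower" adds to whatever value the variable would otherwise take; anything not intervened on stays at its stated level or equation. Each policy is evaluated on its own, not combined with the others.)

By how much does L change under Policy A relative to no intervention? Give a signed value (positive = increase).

Baseline:
  R = 70
  X = 152
  K = 119
  L = 160 − 2·70 + 6·152 − 5·119 = 337
Policy A (R + 35):
  R = 70 + 35 = 105
  X = 152
  K = 119
  L = 160 − 2·105 + 6·152 − 5·119 = 267
Change in L: 267 − 337 = -70

-70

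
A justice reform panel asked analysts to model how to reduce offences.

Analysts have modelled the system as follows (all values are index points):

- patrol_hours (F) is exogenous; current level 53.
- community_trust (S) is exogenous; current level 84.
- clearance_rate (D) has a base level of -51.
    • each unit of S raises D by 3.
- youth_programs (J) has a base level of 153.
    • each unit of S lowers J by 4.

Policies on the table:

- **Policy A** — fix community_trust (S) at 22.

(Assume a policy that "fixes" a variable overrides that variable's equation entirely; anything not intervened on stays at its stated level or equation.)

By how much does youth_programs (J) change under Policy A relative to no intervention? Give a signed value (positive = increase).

248

Baseline:
  S = 84
  J = 153 − 4·84 = -183
Policy A (S := 22):
  S = 22
  J = 153 − 4·22 = 65
Change in J: 65 − (-183) = 248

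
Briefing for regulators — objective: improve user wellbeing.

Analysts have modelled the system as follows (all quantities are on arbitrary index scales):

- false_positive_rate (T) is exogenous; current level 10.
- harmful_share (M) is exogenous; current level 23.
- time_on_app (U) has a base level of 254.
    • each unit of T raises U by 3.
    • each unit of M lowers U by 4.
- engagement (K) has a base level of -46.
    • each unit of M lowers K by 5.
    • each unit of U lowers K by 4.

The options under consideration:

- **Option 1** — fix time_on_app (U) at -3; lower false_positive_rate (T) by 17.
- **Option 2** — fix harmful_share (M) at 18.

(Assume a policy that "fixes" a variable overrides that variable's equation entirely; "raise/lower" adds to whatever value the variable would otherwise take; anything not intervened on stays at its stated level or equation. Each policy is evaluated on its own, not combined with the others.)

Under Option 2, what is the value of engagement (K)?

-984

Option 2 (M := 18):
  T = 10
  M = 18
  U = 254 + 3·10 − 4·18 = 212
  K = -46 − 5·18 − 4·212 = -984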